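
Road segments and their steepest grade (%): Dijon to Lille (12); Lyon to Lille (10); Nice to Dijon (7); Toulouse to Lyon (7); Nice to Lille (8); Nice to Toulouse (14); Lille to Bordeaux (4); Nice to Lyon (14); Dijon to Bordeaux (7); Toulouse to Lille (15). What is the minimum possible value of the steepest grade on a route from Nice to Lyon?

10

Comparing a few candidate routes:
Nice-Dijon-Bordeaux-Lille-Lyon: max(7, 7, 4, 10) = 10
Nice-Lille-Lyon: max(8, 10) = 10
Nice-Dijon-Lille-Lyon: max(7, 12, 10) = 12
The minimum achievable maximum is 10%.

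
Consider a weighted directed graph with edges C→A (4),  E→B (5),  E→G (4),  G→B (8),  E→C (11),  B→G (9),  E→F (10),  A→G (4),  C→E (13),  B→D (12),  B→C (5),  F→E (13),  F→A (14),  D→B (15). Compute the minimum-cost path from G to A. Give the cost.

17

Candidate routes:
G -> B -> C -> E -> F -> A: 8 + 5 + 13 + 10 + 14 = 50
G -> B -> C -> A: 8 + 5 + 4 = 17
Shortest: 17.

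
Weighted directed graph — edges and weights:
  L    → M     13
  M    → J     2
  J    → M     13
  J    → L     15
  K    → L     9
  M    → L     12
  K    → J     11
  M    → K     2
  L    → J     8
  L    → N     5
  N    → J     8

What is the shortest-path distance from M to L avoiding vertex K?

Paths from M to L avoiding K:
M -> L: 12
M -> J -> L: 2 + 15 = 17
The minimum is 12.

12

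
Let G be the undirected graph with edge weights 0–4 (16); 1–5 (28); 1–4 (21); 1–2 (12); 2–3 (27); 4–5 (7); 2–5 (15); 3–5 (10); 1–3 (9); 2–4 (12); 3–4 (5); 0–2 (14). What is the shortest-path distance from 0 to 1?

Comparing a few candidate routes:
0 → 2 → 4 → 3 → 1: 14 + 12 + 5 + 9 = 40
0 → 4 → 1: 16 + 21 = 37
0 → 2 → 1: 14 + 12 = 26
0 → 4 → 3 → 1: 16 + 5 + 9 = 30
Best route has total 26.

26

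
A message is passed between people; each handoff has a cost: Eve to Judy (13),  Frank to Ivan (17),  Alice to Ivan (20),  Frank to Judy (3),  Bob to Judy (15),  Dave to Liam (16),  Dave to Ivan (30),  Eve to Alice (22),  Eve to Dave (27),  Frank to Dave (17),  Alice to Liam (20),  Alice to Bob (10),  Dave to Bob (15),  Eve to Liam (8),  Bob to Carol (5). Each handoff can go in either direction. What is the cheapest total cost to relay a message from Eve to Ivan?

A few of the Eve→Ivan routes:
Eve -> Judy -> Frank -> Ivan: 13 + 3 + 17 = 33
Eve -> Alice -> Ivan: 22 + 20 = 42
Eve -> Liam -> Alice -> Ivan: 8 + 20 + 20 = 48
Eve -> Liam -> Dave -> Ivan: 8 + 16 + 30 = 54
The minimum is 33.

33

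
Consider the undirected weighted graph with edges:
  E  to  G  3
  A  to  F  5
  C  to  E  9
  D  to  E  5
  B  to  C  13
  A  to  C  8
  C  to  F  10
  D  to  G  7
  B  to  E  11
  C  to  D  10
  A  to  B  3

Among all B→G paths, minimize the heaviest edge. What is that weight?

9

Checking several routes:
B→A→C→E→D→G: max(3, 8, 9, 5, 7) = 9
B→A→C→D→E→G: max(3, 8, 10, 5, 3) = 10
B→A→C→E→G: max(3, 8, 9, 3) = 9
B→A→C→D→G: max(3, 8, 10, 7) = 10
Smallest bottleneck: 9.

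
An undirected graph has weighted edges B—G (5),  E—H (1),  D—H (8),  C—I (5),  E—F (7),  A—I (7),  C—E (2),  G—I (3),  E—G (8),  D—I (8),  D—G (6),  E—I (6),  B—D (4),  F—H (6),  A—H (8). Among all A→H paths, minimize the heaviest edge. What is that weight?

Checking several routes:
A→I→E→F→H: max(7, 6, 7, 6) = 7
A→I→C→E→F→H: max(7, 5, 2, 7, 6) = 7
A→I→D→G→E→F→H: max(7, 8, 6, 8, 7, 6) = 8
A→I→E→H: max(7, 6, 1) = 7
A→I→C→E→H: max(7, 5, 2, 1) = 7
Best route has worst link 7.

7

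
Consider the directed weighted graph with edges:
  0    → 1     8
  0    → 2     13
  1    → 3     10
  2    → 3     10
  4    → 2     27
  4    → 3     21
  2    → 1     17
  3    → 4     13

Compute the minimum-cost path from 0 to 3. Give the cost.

Paths from 0 to 3:
0-1-3: 8 + 10 = 18
0-2-1-3: 13 + 17 + 10 = 40
0-2-3: 13 + 10 = 23
Shortest: 18.

18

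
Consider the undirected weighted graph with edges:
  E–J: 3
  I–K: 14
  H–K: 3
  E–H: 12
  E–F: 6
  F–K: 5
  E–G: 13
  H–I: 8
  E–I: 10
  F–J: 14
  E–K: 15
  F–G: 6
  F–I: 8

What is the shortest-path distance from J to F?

Checking several routes:
J → E → H → K → F: 3 + 12 + 3 + 5 = 23
J → E → I → F: 3 + 10 + 8 = 21
J → E → G → F: 3 + 13 + 6 = 22
J → E → K → F: 3 + 15 + 5 = 23
J → E → F: 3 + 6 = 9
J → F: 14
Best route has total 9.

9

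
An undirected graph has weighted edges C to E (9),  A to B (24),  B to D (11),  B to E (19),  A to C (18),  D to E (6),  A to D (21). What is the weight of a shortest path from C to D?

Comparing a few candidate routes:
C-E-D: 9 + 6 = 15
C-A-B-D: 18 + 24 + 11 = 53
C-A-D: 18 + 21 = 39
C-A-B-E-D: 18 + 24 + 19 + 6 = 67
C-E-B-D: 9 + 19 + 11 = 39
Shortest: 15.

15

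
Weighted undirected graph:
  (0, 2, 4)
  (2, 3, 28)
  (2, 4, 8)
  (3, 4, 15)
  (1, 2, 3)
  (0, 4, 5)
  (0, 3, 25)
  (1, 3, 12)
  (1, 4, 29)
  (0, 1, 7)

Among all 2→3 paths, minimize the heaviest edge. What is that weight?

Some routes from 2 to 3:
2 → 0 → 4 → 3: max(4, 5, 15) = 15
2 → 0 → 1 → 3: max(4, 7, 12) = 12
2 → 4 → 3: max(8, 15) = 15
2 → 4 → 0 → 1 → 3: max(8, 5, 7, 12) = 12
2 → 1 → 3: max(3, 12) = 12
2 → 1 → 0 → 4 → 3: max(3, 7, 5, 15) = 15
The minimum achievable maximum is 12.

12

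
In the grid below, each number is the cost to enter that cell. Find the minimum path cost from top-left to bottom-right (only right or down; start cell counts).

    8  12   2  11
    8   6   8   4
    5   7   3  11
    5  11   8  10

49

Best path: [0,0] -> [1,0] -> [2,0] -> [2,1] -> [2,2] -> [3,2] -> [3,3]
Cost: 8 + 8 + 5 + 7 + 3 + 8 + 10 = 49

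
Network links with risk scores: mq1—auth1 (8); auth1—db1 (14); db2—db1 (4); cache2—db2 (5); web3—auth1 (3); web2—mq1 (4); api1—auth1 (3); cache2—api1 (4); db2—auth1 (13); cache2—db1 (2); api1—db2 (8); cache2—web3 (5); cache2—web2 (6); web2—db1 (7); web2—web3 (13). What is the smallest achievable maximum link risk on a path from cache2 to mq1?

6

A few of the cache2→mq1 routes:
cache2-db2-db1-web2-mq1: max(5, 4, 7, 4) = 7
cache2-web2-mq1: max(6, 4) = 6
cache2-db1-web2-mq1: max(2, 7, 4) = 7
Best route has worst link 6.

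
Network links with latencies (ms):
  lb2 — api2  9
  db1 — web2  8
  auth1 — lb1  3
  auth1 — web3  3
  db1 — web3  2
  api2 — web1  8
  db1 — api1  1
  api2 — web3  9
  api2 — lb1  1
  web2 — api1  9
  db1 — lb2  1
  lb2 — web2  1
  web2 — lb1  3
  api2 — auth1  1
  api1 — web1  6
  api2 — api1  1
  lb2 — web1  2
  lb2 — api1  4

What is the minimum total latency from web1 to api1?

4

A few of the web1→api1 routes:
web1-api2-api1: 8 + 1 = 9
web1-lb2-web2-lb1-api2-api1: 2 + 1 + 3 + 1 + 1 = 8
web1-lb2-api1: 2 + 4 = 6
web1-lb2-db1-api1: 2 + 1 + 1 = 4
web1-api1: 6
Best route has total 4 ms.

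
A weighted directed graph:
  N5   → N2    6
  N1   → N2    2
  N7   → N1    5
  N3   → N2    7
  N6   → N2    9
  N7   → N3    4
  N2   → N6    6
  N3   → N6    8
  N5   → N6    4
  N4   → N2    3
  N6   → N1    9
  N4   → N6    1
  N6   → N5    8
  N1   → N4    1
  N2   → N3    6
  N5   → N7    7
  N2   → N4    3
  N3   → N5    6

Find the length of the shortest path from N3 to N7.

Candidate routes:
N3 - N2 - N6 - N5 - N7: 7 + 6 + 8 + 7 = 28
N3 - N6 - N5 - N7: 8 + 8 + 7 = 23
N3 - N2 - N4 - N6 - N5 - N7: 7 + 3 + 1 + 8 + 7 = 26
N3 - N5 - N7: 6 + 7 = 13
The minimum is 13.

13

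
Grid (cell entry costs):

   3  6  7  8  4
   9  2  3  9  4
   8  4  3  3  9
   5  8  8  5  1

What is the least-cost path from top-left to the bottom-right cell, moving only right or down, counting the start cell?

26

Best path: [0,0] -> [0,1] -> [1,1] -> [1,2] -> [2,2] -> [2,3] -> [3,3] -> [3,4]
Cost: 3 + 6 + 2 + 3 + 3 + 3 + 5 + 1 = 26
For comparison, the top-then-right route costs 42.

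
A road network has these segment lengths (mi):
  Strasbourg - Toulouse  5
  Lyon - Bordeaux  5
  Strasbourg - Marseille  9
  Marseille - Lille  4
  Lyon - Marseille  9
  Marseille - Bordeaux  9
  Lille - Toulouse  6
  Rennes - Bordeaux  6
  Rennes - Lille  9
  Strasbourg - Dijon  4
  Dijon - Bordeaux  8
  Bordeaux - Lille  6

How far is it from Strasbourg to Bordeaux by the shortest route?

Checking several routes:
Strasbourg→Toulouse→Lille→Bordeaux: 5 + 6 + 6 = 17
Strasbourg→Dijon→Bordeaux: 4 + 8 = 12
Strasbourg→Marseille→Bordeaux: 9 + 9 = 18
Shortest: 12 mi.

12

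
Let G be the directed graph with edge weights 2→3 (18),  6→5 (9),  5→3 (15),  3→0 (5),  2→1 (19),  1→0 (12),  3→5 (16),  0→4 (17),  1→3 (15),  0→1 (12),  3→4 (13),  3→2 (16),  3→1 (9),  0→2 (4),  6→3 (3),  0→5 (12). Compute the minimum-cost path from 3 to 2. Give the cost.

9

Paths from 3 to 2:
3→0→2: 5 + 4 = 9
3→2: 16
3→1→0→2: 9 + 12 + 4 = 25
Shortest: 9.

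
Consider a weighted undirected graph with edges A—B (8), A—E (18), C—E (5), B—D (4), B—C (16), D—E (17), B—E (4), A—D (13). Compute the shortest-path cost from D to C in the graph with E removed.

Routes from D to C avoiding E:
D → A → B → C: 13 + 8 + 16 = 37
D → B → C: 4 + 16 = 20
Shortest: 20.

20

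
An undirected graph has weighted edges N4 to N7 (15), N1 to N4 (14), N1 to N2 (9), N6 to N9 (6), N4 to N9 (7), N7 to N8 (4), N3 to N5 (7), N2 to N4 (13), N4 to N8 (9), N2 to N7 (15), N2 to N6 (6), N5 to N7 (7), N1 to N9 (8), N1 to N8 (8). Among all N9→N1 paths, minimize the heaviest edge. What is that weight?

Some routes from N9 to N1:
N9→N4→N8→N1: max(7, 9, 8) = 9
N9→N6→N2→N4→N8→N1: max(6, 6, 13, 9, 8) = 13
N9→N1: max(8) = 8
N9→N6→N2→N1: max(6, 6, 9) = 9
N9→N4→N2→N1: max(7, 13, 9) = 13
The minimum achievable maximum is 8.

8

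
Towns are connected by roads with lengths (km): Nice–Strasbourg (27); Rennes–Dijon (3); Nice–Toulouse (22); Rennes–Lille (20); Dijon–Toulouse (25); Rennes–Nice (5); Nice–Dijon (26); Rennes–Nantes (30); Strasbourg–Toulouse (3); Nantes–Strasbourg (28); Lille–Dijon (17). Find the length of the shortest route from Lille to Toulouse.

Some routes from Lille to Toulouse:
Lille -> Dijon -> Toulouse: 17 + 25 = 42
Lille -> Rennes -> Nice -> Toulouse: 20 + 5 + 22 = 47
Lille -> Dijon -> Rennes -> Nice -> Toulouse: 17 + 3 + 5 + 22 = 47
Shortest: 42 km.

42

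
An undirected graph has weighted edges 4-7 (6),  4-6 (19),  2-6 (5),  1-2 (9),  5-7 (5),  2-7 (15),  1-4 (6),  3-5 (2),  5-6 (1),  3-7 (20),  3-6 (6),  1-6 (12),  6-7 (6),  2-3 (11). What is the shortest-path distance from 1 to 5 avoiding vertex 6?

17

Comparing a few candidate routes:
1 - 2 - 3 - 5: 9 + 11 + 2 = 22
1 - 2 - 7 - 5: 9 + 15 + 5 = 29
1 - 4 - 7 - 5: 6 + 6 + 5 = 17
Best route has total 17.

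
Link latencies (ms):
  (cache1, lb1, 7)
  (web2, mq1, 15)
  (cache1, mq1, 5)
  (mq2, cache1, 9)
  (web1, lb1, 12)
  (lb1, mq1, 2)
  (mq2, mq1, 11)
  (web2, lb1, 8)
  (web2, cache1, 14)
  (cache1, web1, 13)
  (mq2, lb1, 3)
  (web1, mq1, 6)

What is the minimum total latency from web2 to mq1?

10

A few of the web2→mq1 routes:
web2 → cache1 → mq1: 14 + 5 = 19
web2 → lb1 → mq1: 8 + 2 = 10
web2 → mq1: 15
Shortest: 10 ms.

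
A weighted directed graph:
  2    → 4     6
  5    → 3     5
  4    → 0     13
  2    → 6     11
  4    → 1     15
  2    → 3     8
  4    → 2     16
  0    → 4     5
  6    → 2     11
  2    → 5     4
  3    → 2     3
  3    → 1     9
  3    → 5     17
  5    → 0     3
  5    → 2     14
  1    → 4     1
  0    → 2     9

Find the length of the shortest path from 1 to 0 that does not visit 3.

14

Candidate routes:
1-4-0: 1 + 13 = 14
1-4-2-5-0: 1 + 16 + 4 + 3 = 24
Shortest: 14.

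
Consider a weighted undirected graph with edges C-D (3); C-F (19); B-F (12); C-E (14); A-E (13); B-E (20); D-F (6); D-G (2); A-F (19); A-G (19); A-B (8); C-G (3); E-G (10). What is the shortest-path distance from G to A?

Checking several routes:
G→D→F→A: 2 + 6 + 19 = 27
G→A: 19
G→E→A: 10 + 13 = 23
Shortest: 19.

19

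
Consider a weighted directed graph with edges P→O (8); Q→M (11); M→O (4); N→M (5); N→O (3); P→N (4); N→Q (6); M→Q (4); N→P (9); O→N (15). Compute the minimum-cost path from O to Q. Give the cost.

21

Candidate routes:
O-N-Q: 15 + 6 = 21
O-N-M-Q: 15 + 5 + 4 = 24
Best route has total 21.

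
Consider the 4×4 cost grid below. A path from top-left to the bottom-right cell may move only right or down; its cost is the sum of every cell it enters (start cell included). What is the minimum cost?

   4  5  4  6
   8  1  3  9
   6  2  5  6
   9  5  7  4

Path [0,0] -> [0,1] -> [1,1] -> [2,1] -> [2,2] -> [2,3] -> [3,3]: 4 + 5 + 1 + 2 + 5 + 6 + 4 = 27.

27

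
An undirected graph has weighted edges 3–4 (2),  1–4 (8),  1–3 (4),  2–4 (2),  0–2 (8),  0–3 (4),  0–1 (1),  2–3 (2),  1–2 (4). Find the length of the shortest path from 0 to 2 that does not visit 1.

Candidate routes:
0 - 2: 8
0 - 3 - 2: 4 + 2 = 6
0 - 3 - 4 - 2: 4 + 2 + 2 = 8
Best route has total 6.

6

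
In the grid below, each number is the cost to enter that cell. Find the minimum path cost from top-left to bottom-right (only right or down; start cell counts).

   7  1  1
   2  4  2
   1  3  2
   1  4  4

Best path: r0c0→r0c1→r0c2→r1c2→r2c2→r3c2
Cost: 7 + 1 + 1 + 2 + 2 + 4 = 17

17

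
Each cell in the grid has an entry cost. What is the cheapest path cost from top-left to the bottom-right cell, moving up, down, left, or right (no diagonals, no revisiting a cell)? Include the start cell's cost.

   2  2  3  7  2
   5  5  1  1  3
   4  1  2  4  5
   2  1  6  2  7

22

Path r0c0 → r0c1 → r0c2 → r1c2 → r1c3 → r2c3 → r3c3 → r3c4: 2 + 2 + 3 + 1 + 1 + 4 + 2 + 7 = 22.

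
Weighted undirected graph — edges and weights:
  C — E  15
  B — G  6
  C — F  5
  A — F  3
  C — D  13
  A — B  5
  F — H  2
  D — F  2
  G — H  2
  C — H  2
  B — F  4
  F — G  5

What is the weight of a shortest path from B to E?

A few of the B→E routes:
B -> F -> H -> C -> E: 4 + 2 + 2 + 15 = 23
B -> A -> F -> C -> E: 5 + 3 + 5 + 15 = 28
B -> F -> C -> E: 4 + 5 + 15 = 24
B -> A -> F -> H -> C -> E: 5 + 3 + 2 + 2 + 15 = 27
B -> G -> H -> C -> E: 6 + 2 + 2 + 15 = 25
Shortest: 23.

23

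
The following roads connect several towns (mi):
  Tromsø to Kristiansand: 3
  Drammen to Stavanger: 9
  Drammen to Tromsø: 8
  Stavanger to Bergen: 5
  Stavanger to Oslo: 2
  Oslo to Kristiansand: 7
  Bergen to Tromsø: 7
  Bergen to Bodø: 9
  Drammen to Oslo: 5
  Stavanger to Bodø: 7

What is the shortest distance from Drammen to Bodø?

Some routes from Drammen to Bodø:
Drammen → Stavanger → Bergen → Bodø: 9 + 5 + 9 = 23
Drammen → Oslo → Stavanger → Bodø: 5 + 2 + 7 = 14
Drammen → Stavanger → Bodø: 9 + 7 = 16
Drammen → Tromsø → Bergen → Bodø: 8 + 7 + 9 = 24
Drammen → Oslo → Stavanger → Bergen → Bodø: 5 + 2 + 5 + 9 = 21
Shortest: 14 mi.

14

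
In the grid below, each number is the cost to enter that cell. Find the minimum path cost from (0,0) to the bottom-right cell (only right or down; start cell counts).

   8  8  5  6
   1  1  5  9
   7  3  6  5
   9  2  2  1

18

Path [0,0] → [1,0] → [1,1] → [2,1] → [3,1] → [3,2] → [3,3]: 8 + 1 + 1 + 3 + 2 + 2 + 1 = 18.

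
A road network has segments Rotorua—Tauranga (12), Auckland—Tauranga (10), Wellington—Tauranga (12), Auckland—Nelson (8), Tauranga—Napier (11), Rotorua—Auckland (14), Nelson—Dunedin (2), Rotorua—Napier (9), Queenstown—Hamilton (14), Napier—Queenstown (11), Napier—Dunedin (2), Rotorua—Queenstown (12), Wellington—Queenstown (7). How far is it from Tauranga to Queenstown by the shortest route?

Checking several routes:
Tauranga → Rotorua → Napier → Queenstown: 12 + 9 + 11 = 32
Tauranga → Napier → Queenstown: 11 + 11 = 22
Tauranga → Napier → Rotorua → Queenstown: 11 + 9 + 12 = 32
Tauranga → Auckland → Nelson → Dunedin → Napier → Queenstown: 10 + 8 + 2 + 2 + 11 = 33
Tauranga → Wellington → Queenstown: 12 + 7 = 19
Tauranga → Rotorua → Queenstown: 12 + 12 = 24
The minimum is 19.

19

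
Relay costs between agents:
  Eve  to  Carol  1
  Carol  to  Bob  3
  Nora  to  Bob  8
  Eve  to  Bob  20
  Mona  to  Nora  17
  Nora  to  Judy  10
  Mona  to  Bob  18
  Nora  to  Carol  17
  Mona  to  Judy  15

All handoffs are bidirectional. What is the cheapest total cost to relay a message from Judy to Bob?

18

Checking several routes:
Judy-Nora-Carol-Bob: 10 + 17 + 3 = 30
Judy-Mona-Bob: 15 + 18 = 33
Judy-Nora-Bob: 10 + 8 = 18
The minimum is 18.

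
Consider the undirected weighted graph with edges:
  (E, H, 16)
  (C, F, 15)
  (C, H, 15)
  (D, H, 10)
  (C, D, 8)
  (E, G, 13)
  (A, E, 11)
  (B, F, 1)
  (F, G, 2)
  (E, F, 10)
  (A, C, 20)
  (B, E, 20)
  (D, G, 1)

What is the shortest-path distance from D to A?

24

Comparing a few candidate routes:
D→G→F→B→E→A: 1 + 2 + 1 + 20 + 11 = 35
D→C→A: 8 + 20 = 28
D→G→E→A: 1 + 13 + 11 = 25
D→G→F→E→A: 1 + 2 + 10 + 11 = 24
The minimum is 24.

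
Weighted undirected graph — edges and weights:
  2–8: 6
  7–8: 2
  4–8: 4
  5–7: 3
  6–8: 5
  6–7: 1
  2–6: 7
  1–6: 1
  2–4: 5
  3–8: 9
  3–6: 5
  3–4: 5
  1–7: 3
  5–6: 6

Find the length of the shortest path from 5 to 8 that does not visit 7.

11

Checking several routes:
5 -> 6 -> 8: 6 + 5 = 11
5 -> 6 -> 3 -> 8: 6 + 5 + 9 = 20
5 -> 6 -> 2 -> 8: 6 + 7 + 6 = 19
5 -> 6 -> 3 -> 4 -> 8: 6 + 5 + 5 + 4 = 20
5 -> 6 -> 2 -> 4 -> 8: 6 + 7 + 5 + 4 = 22
Shortest: 11.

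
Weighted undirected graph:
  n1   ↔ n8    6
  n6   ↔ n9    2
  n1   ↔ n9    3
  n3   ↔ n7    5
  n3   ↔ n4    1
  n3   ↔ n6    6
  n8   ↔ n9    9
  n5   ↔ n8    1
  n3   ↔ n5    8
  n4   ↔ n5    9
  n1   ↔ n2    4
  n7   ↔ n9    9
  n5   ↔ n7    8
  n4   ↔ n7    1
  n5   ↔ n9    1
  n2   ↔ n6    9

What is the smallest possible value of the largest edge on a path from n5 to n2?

4

Some routes from n5 to n2:
n5 - n3 - n6 - n9 - n1 - n2: max(8, 6, 2, 3, 4) = 8
n5 - n9 - n1 - n2: max(1, 3, 4) = 4
n5 - n8 - n1 - n2: max(1, 6, 4) = 6
Best route has worst link 4.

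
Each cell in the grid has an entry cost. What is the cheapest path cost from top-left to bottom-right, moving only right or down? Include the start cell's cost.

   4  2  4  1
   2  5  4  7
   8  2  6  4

Take [0,0]→[0,1]→[0,2]→[0,3]→[1,3]→[2,3] for a total of 4 + 2 + 4 + 1 + 7 + 4 = 22.

22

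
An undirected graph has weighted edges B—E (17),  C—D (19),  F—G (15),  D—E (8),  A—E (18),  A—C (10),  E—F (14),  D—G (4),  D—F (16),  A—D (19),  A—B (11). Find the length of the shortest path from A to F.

Comparing a few candidate routes:
A-E-F: 18 + 14 = 32
A-D-F: 19 + 16 = 35
A-D-G-F: 19 + 4 + 15 = 38
Best route has total 32.

32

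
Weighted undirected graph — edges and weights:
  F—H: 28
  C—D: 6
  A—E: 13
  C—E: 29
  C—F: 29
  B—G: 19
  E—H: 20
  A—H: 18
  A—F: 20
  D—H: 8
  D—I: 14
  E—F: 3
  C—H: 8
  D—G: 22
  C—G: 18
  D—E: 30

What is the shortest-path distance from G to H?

26

A few of the G→H routes:
G→D→H: 22 + 8 = 30
G→D→C→H: 22 + 6 + 8 = 36
G→C→H: 18 + 8 = 26
G→C→D→H: 18 + 6 + 8 = 32
Shortest: 26.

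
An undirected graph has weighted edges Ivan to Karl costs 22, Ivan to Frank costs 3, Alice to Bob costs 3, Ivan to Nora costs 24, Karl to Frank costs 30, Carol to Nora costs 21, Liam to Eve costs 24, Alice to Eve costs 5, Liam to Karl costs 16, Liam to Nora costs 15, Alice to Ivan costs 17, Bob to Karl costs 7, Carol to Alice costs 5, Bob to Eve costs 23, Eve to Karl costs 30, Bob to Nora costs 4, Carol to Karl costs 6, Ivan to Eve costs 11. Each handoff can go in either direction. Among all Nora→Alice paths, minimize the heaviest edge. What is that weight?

A few of the Nora→Alice routes:
Nora → Liam → Karl → Carol → Alice: max(15, 16, 6, 5) = 16
Nora → Bob → Karl → Carol → Alice: max(4, 7, 6, 5) = 7
Nora → Bob → Alice: max(4, 3) = 4
Nora → Liam → Karl → Bob → Alice: max(15, 16, 7, 3) = 16
The minimum achievable maximum is 4.

4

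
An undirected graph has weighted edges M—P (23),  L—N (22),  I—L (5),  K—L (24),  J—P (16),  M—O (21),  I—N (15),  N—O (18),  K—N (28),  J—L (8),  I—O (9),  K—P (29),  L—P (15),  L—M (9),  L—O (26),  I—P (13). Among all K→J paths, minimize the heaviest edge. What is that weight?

24

A few of the K→J routes:
K → L → N → O → I → P → J: max(24, 22, 18, 9, 13, 16) = 24
K → L → N → I → O → M → P → J: max(24, 22, 15, 9, 21, 23, 16) = 24
K → L → N → I → P → J: max(24, 22, 15, 13, 16) = 24
Smallest bottleneck: 24.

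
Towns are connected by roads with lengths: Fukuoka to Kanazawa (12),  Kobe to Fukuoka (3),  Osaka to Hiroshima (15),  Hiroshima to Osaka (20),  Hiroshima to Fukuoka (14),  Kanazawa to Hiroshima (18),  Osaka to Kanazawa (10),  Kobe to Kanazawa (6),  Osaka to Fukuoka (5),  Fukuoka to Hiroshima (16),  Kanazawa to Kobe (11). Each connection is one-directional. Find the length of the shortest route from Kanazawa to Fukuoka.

14

Paths from Kanazawa to Fukuoka:
Kanazawa → Kobe → Fukuoka: 11 + 3 = 14
Kanazawa → Hiroshima → Fukuoka: 18 + 14 = 32
Kanazawa → Hiroshima → Osaka → Fukuoka: 18 + 20 + 5 = 43
Shortest: 14.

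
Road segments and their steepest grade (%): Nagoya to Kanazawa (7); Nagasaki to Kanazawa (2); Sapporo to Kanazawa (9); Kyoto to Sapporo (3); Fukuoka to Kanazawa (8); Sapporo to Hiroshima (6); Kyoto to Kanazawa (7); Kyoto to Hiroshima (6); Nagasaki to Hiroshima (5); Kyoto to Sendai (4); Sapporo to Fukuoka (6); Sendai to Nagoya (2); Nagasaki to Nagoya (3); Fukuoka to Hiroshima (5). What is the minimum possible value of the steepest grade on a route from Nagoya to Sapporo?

Some routes from Nagoya to Sapporo:
Nagoya - Sendai - Kyoto - Hiroshima - Fukuoka - Sapporo: max(2, 4, 6, 5, 6) = 6
Nagoya - Nagasaki - Hiroshima - Fukuoka - Sapporo: max(3, 5, 5, 6) = 6
Nagoya - Sendai - Kyoto - Sapporo: max(2, 4, 3) = 4
Nagoya - Nagasaki - Hiroshima - Sapporo: max(3, 5, 6) = 6
Nagoya - Nagasaki - Hiroshima - Kyoto - Sapporo: max(3, 5, 6, 3) = 6
The minimum achievable maximum is 4%.

4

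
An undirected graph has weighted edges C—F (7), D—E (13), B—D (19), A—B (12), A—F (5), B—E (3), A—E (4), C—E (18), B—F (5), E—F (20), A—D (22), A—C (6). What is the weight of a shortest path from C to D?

23

Some routes from C to D:
C→A→D: 6 + 22 = 28
C→F→A→E→D: 7 + 5 + 4 + 13 = 29
C→F→B→E→D: 7 + 5 + 3 + 13 = 28
C→A→E→D: 6 + 4 + 13 = 23
C→F→B→D: 7 + 5 + 19 = 31
Shortest: 23.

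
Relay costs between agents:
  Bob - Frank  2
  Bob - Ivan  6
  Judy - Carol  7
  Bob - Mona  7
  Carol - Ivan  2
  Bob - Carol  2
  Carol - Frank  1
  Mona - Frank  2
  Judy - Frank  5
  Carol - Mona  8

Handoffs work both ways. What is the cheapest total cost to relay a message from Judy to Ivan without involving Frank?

9

Candidate routes:
Judy - Carol - Bob - Ivan: 7 + 2 + 6 = 15
Judy - Carol - Mona - Bob - Ivan: 7 + 8 + 7 + 6 = 28
Judy - Carol - Ivan: 7 + 2 = 9
Shortest: 9.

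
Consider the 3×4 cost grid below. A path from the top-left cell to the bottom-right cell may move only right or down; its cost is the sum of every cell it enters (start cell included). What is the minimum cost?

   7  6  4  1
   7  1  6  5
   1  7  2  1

23

Best path: [0,0] -> [0,1] -> [1,1] -> [1,2] -> [2,2] -> [2,3]
Cost: 7 + 6 + 1 + 6 + 2 + 1 = 23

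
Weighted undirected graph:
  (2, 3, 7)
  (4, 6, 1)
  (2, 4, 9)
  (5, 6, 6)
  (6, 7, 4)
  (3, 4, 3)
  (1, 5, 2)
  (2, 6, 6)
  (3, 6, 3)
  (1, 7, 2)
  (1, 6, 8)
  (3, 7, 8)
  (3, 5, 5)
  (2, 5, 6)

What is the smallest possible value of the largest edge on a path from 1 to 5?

Checking several routes:
1 - 7 - 6 - 3 - 5: max(2, 4, 3, 5) = 5
1 - 5: max(2) = 2
1 - 7 - 6 - 4 - 3 - 5: max(2, 4, 1, 3, 5) = 5
Smallest bottleneck: 2.

2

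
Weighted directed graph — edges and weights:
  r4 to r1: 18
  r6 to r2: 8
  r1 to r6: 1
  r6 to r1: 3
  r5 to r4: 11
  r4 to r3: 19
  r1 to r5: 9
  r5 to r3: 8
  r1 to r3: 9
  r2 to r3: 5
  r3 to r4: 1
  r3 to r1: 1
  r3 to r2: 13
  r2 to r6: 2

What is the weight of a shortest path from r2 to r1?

Paths from r2 to r1:
r2-r3-r4-r1: 5 + 1 + 18 = 24
r2-r6-r1: 2 + 3 = 5
r2-r3-r1: 5 + 1 = 6
Best route has total 5.

5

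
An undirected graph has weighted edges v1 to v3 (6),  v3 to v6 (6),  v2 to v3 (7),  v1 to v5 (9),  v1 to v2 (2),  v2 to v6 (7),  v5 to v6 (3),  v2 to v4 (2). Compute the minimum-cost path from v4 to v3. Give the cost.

9

Paths from v4 to v3:
v4 -> v2 -> v1 -> v5 -> v6 -> v3: 2 + 2 + 9 + 3 + 6 = 22
v4 -> v2 -> v3: 2 + 7 = 9
v4 -> v2 -> v1 -> v3: 2 + 2 + 6 = 10
v4 -> v2 -> v6 -> v3: 2 + 7 + 6 = 15
v4 -> v2 -> v6 -> v5 -> v1 -> v3: 2 + 7 + 3 + 9 + 6 = 27
The minimum is 9.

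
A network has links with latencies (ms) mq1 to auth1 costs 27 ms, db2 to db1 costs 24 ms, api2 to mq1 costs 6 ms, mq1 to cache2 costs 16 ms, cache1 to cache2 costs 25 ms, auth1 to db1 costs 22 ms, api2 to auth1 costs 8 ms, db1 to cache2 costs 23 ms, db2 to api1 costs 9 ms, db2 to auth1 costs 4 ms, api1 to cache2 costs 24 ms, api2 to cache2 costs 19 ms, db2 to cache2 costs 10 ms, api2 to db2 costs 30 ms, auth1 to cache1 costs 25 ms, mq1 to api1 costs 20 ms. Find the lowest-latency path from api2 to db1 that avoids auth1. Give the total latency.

42

Some routes from api2 to db1 avoiding auth1:
api2→cache2→db1: 19 + 23 = 42
api2→mq1→cache2→db1: 6 + 16 + 23 = 45
api2→cache2→db2→db1: 19 + 10 + 24 = 53
api2→db2→db1: 30 + 24 = 54
api2→mq1→cache2→db2→db1: 6 + 16 + 10 + 24 = 56
Best route has total 42 ms.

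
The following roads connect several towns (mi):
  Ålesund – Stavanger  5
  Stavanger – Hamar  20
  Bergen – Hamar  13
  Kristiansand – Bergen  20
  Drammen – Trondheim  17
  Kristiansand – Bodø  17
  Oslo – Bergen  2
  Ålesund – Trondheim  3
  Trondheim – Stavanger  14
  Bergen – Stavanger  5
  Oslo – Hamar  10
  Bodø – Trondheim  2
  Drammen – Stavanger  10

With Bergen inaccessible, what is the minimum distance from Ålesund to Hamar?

Routes from Ålesund to Hamar avoiding Bergen:
Ålesund-Trondheim-Stavanger-Hamar: 3 + 14 + 20 = 37
Ålesund-Stavanger-Hamar: 5 + 20 = 25
Ålesund-Trondheim-Drammen-Stavanger-Hamar: 3 + 17 + 10 + 20 = 50
Shortest: 25 mi.

25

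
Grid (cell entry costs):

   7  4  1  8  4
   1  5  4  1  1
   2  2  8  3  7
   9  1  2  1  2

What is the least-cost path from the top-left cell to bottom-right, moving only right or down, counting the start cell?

18

Best path: r0c0→r1c0→r2c0→r2c1→r3c1→r3c2→r3c3→r3c4
Cost: 7 + 1 + 2 + 2 + 1 + 2 + 1 + 2 = 18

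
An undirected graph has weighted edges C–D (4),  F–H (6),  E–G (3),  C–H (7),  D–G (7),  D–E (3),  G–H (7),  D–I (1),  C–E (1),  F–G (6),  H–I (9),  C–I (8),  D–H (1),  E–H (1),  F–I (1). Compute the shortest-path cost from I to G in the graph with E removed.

7

A few of the I→G routes:
I → D → H → G: 1 + 1 + 7 = 9
I → F → H → G: 1 + 6 + 7 = 14
I → F → G: 1 + 6 = 7
I → D → G: 1 + 7 = 8
Best route has total 7.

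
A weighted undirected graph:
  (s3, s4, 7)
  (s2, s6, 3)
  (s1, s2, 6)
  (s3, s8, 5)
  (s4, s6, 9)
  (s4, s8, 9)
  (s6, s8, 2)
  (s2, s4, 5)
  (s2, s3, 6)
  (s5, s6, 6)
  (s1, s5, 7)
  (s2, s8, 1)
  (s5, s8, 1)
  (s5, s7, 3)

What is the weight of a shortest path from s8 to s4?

Some routes from s8 to s4:
s8 → s6 → s2 → s4: 2 + 3 + 5 = 10
s8 → s4: 9
s8 → s3 → s4: 5 + 7 = 12
s8 → s2 → s4: 1 + 5 = 6
s8 → s6 → s4: 2 + 9 = 11
The minimum is 6.

6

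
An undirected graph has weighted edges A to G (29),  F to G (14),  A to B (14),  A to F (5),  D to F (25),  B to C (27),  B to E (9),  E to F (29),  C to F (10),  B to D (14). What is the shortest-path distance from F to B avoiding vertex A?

37

Candidate routes:
F -> C -> B: 10 + 27 = 37
F -> D -> B: 25 + 14 = 39
F -> E -> B: 29 + 9 = 38
Best route has total 37.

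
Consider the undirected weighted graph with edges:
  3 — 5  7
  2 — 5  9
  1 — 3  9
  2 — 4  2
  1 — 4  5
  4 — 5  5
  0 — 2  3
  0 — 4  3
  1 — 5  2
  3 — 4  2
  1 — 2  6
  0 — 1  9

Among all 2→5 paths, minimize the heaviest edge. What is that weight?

5

Checking several routes:
2 → 4 → 1 → 5: max(2, 5, 2) = 5
2 → 0 → 4 → 5: max(3, 3, 5) = 5
2 → 4 → 5: max(2, 5) = 5
2 → 0 → 4 → 1 → 5: max(3, 3, 5, 2) = 5
Best route has worst link 5.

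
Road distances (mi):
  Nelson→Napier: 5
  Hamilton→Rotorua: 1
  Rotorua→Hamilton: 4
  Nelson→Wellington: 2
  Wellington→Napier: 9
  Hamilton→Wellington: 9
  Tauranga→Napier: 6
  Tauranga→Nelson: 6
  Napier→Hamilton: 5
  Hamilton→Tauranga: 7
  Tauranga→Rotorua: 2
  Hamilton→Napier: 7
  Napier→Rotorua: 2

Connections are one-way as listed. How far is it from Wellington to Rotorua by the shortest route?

Candidate routes:
Wellington -> Napier -> Hamilton -> Rotorua: 9 + 5 + 1 = 15
Wellington -> Napier -> Hamilton -> Tauranga -> Rotorua: 9 + 5 + 7 + 2 = 23
Wellington -> Napier -> Rotorua: 9 + 2 = 11
The minimum is 11 mi.

11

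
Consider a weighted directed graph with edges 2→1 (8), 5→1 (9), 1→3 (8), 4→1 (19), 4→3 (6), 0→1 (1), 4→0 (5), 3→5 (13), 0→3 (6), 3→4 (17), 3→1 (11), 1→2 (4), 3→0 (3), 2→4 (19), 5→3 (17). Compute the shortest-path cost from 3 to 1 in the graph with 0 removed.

11

Candidate routes:
3→5→1: 13 + 9 = 22
3→4→1: 17 + 19 = 36
3→1: 11
Best route has total 11.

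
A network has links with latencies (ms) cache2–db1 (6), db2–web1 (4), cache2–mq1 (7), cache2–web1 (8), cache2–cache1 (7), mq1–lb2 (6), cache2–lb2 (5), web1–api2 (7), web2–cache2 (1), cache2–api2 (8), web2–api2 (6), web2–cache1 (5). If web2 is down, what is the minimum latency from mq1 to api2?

Routes from mq1 to api2 avoiding web2:
mq1→lb2→cache2→api2: 6 + 5 + 8 = 19
mq1→cache2→api2: 7 + 8 = 15
mq1→cache2→web1→api2: 7 + 8 + 7 = 22
mq1→lb2→cache2→web1→api2: 6 + 5 + 8 + 7 = 26
Shortest: 15 ms.

15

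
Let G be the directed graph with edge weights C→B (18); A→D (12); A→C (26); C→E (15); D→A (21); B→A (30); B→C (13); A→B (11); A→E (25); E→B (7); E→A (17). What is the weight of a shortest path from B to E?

28

Candidate routes:
B → C → E: 13 + 15 = 28
B → A → C → E: 30 + 26 + 15 = 71
B → A → E: 30 + 25 = 55
Best route has total 28.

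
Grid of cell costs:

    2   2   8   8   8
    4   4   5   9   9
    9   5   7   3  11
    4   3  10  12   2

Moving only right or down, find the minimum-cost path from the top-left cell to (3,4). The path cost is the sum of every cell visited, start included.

Cheapest: (0,0)→(0,1)→(1,1)→(1,2)→(2,2)→(2,3)→(2,4)→(3,4)
  2 + 2 + 4 + 5 + 7 + 3 + 11 + 2 = 36
For comparison, the top-then-right route costs 50.

36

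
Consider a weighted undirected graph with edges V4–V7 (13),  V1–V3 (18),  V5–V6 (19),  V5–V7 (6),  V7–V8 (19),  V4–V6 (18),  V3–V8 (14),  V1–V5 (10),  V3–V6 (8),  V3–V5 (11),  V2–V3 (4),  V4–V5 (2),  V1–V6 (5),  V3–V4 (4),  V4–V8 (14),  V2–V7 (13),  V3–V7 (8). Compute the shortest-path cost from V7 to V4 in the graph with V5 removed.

Comparing a few candidate routes:
V7-V4: 13
V7-V2-V3-V4: 13 + 4 + 4 = 21
V7-V3-V4: 8 + 4 = 12
V7-V8-V4: 19 + 14 = 33
Best route has total 12.

12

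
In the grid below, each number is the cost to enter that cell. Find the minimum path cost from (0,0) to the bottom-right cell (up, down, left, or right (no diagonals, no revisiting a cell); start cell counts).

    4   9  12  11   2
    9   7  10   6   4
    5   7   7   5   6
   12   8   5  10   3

46

One optimal route is r0c0 -> r1c0 -> r2c0 -> r2c1 -> r2c2 -> r2c3 -> r2c4 -> r3c4.
Its cost is 4 + 9 + 5 + 7 + 7 + 5 + 6 + 3 = 46.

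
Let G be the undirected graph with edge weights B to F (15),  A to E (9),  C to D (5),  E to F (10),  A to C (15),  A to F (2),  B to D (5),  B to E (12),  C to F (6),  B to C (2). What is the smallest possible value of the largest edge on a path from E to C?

Checking several routes:
E-F-B-D-C: max(10, 15, 5, 5) = 15
E-F-C: max(10, 6) = 10
E-B-D-C: max(12, 5, 5) = 12
E-B-C: max(12, 2) = 12
E-A-F-C: max(9, 2, 6) = 9
E-F-A-C: max(10, 2, 15) = 15
Smallest bottleneck: 9.

9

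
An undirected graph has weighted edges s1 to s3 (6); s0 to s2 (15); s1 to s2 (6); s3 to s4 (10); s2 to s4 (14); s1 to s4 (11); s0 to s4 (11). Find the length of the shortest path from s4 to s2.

Comparing a few candidate routes:
s4 - s3 - s1 - s2: 10 + 6 + 6 = 22
s4 - s1 - s2: 11 + 6 = 17
s4 - s2: 14
Best route has total 14.

14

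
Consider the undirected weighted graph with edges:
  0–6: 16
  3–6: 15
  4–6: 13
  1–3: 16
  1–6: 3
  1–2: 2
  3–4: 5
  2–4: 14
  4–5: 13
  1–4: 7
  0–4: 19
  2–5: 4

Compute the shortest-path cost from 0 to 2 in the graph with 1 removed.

Comparing a few candidate routes:
0 -> 6 -> 4 -> 2: 16 + 13 + 14 = 43
0 -> 6 -> 4 -> 5 -> 2: 16 + 13 + 13 + 4 = 46
0 -> 4 -> 2: 19 + 14 = 33
0 -> 4 -> 5 -> 2: 19 + 13 + 4 = 36
Best route has total 33.

33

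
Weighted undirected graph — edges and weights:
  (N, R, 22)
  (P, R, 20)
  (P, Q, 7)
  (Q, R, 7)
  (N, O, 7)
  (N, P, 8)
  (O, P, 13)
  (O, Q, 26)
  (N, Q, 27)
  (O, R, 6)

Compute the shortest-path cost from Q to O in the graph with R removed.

Some routes from Q to O avoiding R:
Q-P-O: 7 + 13 = 20
Q-P-N-O: 7 + 8 + 7 = 22
Q-O: 26
Best route has total 20.

20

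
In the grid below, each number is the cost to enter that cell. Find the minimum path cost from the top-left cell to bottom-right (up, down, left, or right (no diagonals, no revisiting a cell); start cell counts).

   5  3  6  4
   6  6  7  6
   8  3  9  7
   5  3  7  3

Path [0,0] [0,1] [1,1] [2,1] [3,1] [3,2] [3,3]: 5 + 3 + 6 + 3 + 3 + 7 + 3 = 30.

30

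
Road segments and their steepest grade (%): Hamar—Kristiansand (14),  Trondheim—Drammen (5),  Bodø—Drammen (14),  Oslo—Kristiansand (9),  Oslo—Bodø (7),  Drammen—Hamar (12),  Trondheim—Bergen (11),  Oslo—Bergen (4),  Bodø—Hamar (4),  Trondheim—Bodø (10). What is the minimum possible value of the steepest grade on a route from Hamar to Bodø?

4

Comparing a few candidate routes:
Hamar-Drammen-Trondheim-Bergen-Oslo-Bodø: max(12, 5, 11, 4, 7) = 12
Hamar-Drammen-Trondheim-Bodø: max(12, 5, 10) = 12
Hamar-Kristiansand-Oslo-Bodø: max(14, 9, 7) = 14
Hamar-Kristiansand-Oslo-Bergen-Trondheim-Drammen-Bodø: max(14, 9, 4, 11, 5, 14) = 14
Hamar-Bodø: max(4) = 4
Hamar-Kristiansand-Oslo-Bergen-Trondheim-Bodø: max(14, 9, 4, 11, 10) = 14
Smallest bottleneck: 4%.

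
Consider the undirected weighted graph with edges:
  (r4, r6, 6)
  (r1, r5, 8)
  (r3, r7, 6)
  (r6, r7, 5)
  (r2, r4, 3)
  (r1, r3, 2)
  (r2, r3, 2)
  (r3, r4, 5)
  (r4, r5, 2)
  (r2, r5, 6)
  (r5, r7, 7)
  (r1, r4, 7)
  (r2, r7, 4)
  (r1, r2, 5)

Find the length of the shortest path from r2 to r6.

Some routes from r2 to r6:
r2 -> r4 -> r6: 3 + 6 = 9
r2 -> r3 -> r7 -> r6: 2 + 6 + 5 = 13
r2 -> r7 -> r6: 4 + 5 = 9
Shortest: 9.

9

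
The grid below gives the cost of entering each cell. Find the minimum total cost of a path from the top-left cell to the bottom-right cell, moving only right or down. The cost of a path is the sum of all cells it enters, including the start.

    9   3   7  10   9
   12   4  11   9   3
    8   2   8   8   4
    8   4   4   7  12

45

Best path: r0c0 → r0c1 → r1c1 → r2c1 → r3c1 → r3c2 → r3c3 → r3c4
Cost: 9 + 3 + 4 + 2 + 4 + 4 + 7 + 12 = 45
For comparison, the top-then-right route costs 57.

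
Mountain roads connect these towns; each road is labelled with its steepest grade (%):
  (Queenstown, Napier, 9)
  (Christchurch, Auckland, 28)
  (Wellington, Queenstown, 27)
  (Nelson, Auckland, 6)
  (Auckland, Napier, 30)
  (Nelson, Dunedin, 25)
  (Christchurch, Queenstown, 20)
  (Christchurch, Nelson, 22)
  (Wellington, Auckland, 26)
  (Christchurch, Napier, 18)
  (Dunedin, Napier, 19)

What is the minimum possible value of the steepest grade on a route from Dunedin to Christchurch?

A few of the Dunedin→Christchurch routes:
Dunedin → Napier → Christchurch: max(19, 18) = 19
Dunedin → Napier → Queenstown → Christchurch: max(19, 9, 20) = 20
Dunedin → Nelson → Christchurch: max(25, 22) = 25
Best route has worst link 19%.

19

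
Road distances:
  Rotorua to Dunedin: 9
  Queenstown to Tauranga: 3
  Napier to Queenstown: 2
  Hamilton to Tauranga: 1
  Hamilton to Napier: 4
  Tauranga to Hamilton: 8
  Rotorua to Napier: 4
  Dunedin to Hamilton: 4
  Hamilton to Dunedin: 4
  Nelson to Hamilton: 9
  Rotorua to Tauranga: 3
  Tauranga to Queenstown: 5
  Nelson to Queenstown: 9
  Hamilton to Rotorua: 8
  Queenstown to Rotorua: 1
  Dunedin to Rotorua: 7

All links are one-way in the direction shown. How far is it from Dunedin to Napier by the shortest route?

8

A few of the Dunedin→Napier routes:
Dunedin -> Rotorua -> Napier: 7 + 4 = 11
Dunedin -> Hamilton -> Tauranga -> Queenstown -> Rotorua -> Napier: 4 + 1 + 5 + 1 + 4 = 15
Dunedin -> Hamilton -> Napier: 4 + 4 = 8
Dunedin -> Hamilton -> Rotorua -> Napier: 4 + 8 + 4 = 16
Best route has total 8.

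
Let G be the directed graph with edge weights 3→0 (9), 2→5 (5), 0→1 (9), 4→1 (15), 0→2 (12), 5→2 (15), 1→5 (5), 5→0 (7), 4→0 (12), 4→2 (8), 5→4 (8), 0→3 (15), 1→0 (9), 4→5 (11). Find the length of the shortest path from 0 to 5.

14

Candidate routes:
0 -> 1 -> 5: 9 + 5 = 14
0 -> 2 -> 5: 12 + 5 = 17
The minimum is 14.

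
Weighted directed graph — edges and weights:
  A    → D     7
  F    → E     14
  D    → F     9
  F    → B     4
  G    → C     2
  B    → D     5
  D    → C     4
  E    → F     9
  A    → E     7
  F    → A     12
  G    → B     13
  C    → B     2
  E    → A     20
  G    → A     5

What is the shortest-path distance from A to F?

Candidate routes:
A-E-F: 7 + 9 = 16
A-D-F: 7 + 9 = 16
The minimum is 16.

16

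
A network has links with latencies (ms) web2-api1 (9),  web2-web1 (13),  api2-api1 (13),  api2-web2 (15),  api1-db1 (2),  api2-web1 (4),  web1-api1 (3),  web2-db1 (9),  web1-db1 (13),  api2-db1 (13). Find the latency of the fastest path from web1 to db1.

Some routes from web1 to db1:
web1→api2→api1→db1: 4 + 13 + 2 = 19
web1→api1→web2→db1: 3 + 9 + 9 = 21
web1→web2→db1: 13 + 9 = 22
web1→api1→db1: 3 + 2 = 5
web1→db1: 13
web1→api2→db1: 4 + 13 = 17
The minimum is 5 ms.

5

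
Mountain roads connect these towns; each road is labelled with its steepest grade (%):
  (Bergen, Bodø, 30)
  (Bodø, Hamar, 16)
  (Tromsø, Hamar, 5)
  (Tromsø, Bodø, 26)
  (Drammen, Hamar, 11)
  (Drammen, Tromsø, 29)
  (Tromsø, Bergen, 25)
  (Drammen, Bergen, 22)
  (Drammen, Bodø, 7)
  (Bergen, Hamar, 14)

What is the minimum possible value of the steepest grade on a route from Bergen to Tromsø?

14

Checking several routes:
Bergen-Drammen-Bodø-Hamar-Tromsø: max(22, 7, 16, 5) = 22
Bergen-Drammen-Hamar-Tromsø: max(22, 11, 5) = 22
Bergen-Hamar-Tromsø: max(14, 5) = 14
Bergen-Tromsø: max(25) = 25
Smallest bottleneck: 14%.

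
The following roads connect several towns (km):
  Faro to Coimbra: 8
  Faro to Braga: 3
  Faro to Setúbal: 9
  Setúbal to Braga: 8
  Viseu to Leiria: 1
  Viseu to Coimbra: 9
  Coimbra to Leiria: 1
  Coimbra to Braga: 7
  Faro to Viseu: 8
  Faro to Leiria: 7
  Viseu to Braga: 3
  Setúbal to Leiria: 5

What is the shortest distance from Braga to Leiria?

Comparing a few candidate routes:
Braga - Faro - Leiria: 3 + 7 = 10
Braga - Faro - Viseu - Leiria: 3 + 8 + 1 = 12
Braga - Coimbra - Leiria: 7 + 1 = 8
Braga - Viseu - Leiria: 3 + 1 = 4
The minimum is 4 km.

4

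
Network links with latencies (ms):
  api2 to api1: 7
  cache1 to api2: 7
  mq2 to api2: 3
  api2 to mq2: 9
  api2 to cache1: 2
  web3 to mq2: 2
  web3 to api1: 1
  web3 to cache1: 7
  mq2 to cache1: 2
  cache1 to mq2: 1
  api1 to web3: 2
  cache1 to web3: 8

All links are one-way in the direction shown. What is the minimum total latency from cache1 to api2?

Paths from cache1 to api2:
cache1 → web3 → mq2 → api2: 8 + 2 + 3 = 13
cache1 → api2: 7
cache1 → mq2 → api2: 1 + 3 = 4
Best route has total 4 ms.

4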